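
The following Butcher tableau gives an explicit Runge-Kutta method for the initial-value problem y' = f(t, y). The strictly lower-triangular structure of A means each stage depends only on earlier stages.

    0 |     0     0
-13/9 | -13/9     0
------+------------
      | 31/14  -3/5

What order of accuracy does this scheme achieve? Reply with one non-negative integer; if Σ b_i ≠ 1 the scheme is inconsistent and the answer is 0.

b = (31/14, -3/5)
c = (0, -13/9)
Σ b_i: 31/14·1 + (-3/5)·1 = 113/70 ≠ 1 ⇒ order 0.

0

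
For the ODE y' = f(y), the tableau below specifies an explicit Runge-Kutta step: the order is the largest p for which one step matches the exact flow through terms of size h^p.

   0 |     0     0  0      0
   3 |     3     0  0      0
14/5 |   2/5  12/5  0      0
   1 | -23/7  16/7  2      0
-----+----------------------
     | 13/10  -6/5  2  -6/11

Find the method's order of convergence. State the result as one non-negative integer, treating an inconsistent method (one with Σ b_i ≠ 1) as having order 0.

0

b = (13/10, -6/5, 2, -6/11)
c = (0, 3, 14/5, 1)
Ac = (0, 0, 36/5, 436/35)
Σ b_i: 13/10·1 + (-6/5)·1 + 2·1 + (-6/11)·1 = 171/110 ≠ 1 ⇒ order 0.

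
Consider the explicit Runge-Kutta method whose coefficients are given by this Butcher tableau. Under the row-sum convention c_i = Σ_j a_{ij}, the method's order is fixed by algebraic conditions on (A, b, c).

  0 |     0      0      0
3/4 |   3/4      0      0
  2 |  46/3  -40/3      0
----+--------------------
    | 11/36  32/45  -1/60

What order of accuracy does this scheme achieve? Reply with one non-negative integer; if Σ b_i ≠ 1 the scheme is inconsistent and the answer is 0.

b = (11/36, 32/45, -1/60)
c = (0, 3/4, 2)
Ac = (0, 0, -10)
Σ b_i: 11/36·1 + 32/45·1 + (-1/60)·1 = 1 ✓
b·c: 32/45·3/4 + (-1/60)·2 = 1/2 ✓
b·c²: 32/45·9/16 + (-1/60)·4 = 1/3 ✓
b·Ac: (-1/60)·(-10) = 1/6 ✓; 3 stages ⇒ order 3.

3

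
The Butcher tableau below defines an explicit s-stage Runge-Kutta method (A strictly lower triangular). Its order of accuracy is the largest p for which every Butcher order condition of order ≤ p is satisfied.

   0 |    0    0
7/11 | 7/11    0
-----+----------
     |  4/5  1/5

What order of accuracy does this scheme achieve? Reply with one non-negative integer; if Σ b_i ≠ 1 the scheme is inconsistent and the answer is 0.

b = (4/5, 1/5)
c = (0, 7/11)
Σ b_i: 4/5·1 + 1/5·1 = 1 ✓
b·c: 1/5·7/11 = 7/55 ≠ 1/2 ⇒ order 1.

1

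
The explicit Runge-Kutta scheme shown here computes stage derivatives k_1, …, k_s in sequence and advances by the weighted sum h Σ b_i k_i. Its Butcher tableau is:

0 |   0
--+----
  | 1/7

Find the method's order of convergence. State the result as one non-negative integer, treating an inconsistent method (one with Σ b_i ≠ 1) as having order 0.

0

b = (1/7)
c = (0)
Σ b_i: 1/7·1 = 1/7 ≠ 1 ⇒ order 0.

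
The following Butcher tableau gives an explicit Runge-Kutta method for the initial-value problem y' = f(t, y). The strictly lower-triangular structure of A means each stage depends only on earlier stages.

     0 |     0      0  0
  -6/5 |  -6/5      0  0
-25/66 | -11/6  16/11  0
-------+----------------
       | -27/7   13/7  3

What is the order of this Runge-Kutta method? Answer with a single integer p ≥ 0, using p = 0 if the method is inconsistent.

1

b = (-27/7, 13/7, 3)
c = (0, -6/5, -25/66)
Ac = (0, 0, -96/55)
Σ b_i: (-27/7)·1 + 13/7·1 + 3·1 = 1 ✓
b·c: 13/7·(-6/5) + 3·(-25/66) = -2591/770 ≠ 1/2 ⇒ order 1.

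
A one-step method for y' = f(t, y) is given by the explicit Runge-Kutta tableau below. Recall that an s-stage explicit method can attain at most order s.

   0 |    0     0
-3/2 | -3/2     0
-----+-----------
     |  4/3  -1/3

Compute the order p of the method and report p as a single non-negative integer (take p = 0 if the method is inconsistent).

2

b = (4/3, -1/3)
c = (0, -3/2)
Σ b_i: 4/3·1 + (-1/3)·1 = 1 ✓
b·c: (-1/3)·(-3/2) = 1/2 ✓; 2 stages ⇒ order 2.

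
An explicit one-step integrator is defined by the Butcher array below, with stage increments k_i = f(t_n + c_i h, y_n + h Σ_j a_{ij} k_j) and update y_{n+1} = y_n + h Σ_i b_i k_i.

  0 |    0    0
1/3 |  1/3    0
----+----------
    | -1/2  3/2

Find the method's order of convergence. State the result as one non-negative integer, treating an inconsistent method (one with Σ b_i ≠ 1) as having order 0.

2

b = (-1/2, 3/2)
c = (0, 1/3)
Σ b_i: (-1/2)·1 + 3/2·1 = 1 ✓
b·c: 3/2·1/3 = 1/2 ✓; 2 stages ⇒ order 2.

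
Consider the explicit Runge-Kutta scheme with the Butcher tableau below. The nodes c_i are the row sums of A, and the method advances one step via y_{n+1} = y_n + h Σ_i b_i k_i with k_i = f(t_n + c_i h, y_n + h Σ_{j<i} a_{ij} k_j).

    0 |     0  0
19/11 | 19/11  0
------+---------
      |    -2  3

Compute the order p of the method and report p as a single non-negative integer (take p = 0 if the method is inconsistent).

1

b = (-2, 3)
c = (0, 19/11)
Σ b_i: (-2)·1 + 3·1 = 1 ✓
b·c: 3·19/11 = 57/11 ≠ 1/2 ⇒ order 1.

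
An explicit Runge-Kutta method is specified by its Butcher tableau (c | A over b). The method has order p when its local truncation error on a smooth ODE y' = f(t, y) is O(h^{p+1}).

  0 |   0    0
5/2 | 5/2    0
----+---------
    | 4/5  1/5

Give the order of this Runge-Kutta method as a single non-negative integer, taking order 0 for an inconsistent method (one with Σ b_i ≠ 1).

b = (4/5, 1/5)
c = (0, 5/2)
Σ b_i: 4/5·1 + 1/5·1 = 1 ✓
b·c: 1/5·5/2 = 1/2 ✓; 2 stages ⇒ order 2.

2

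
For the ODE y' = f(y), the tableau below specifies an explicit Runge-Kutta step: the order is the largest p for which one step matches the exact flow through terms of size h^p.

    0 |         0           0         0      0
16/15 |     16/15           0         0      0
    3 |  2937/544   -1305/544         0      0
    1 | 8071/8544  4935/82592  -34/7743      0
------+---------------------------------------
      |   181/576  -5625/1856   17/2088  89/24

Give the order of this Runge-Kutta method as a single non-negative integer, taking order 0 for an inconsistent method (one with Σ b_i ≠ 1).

4

b = (181/576, -5625/1856, 17/2088, 89/24)
c = (0, 16/15, 3, 1)
Ac = (0, 0, -87/34, 9/178)
Σ b_i: 181/576·1 + (-5625/1856)·1 + 17/2088·1 + 89/24·1 = 1 ✓
b·c: (-5625/1856)·16/15 + 17/2088·3 + 89/24·1 = 1/2 ✓
b·c²: (-5625/1856)·256/225 + 17/2088·9 + 89/24·1 = 1/3 ✓
b·Ac: 17/2088·(-87/34) + 89/24·9/178 = 1/6 ✓
b·c³: (-5625/1856)·4096/3375 + 17/2088·27 + 89/24·1 = 1/4 ✓
b·(c∘Ac): 17/2088·(-261/34) + 89/24·9/178 = 1/8 ✓
b·Ac²: 17/2088·(-232/85) + 89/24·38/1335 = 1/12 ✓
b·A²c: 89/24·1/89 = 1/24 ✓; 4 stages ⇒ order 4.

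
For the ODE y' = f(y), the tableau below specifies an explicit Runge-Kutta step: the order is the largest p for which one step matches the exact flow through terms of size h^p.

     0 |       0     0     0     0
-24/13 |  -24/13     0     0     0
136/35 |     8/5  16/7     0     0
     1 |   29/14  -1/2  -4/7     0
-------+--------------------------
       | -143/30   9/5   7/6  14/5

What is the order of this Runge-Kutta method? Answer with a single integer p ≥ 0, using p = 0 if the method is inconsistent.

1

b = (-143/30, 9/5, 7/6, 14/5)
c = (0, -24/13, 136/35, 1)
Ac = (0, 0, -384/91, -4132/3185)
Σ b_i: (-143/30)·1 + 9/5·1 + 7/6·1 + 14/5·1 = 1 ✓
b·c: 9/5·(-24/13) + 7/6·136/35 + 14/5·1 = 782/195 ≠ 1/2 ⇒ order 1.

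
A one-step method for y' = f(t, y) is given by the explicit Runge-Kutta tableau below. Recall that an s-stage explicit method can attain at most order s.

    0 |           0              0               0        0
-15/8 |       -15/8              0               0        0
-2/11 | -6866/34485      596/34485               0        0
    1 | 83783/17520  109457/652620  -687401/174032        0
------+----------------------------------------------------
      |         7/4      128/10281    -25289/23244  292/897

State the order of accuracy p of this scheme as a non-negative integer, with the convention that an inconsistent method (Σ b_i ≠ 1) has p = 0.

b = (7/4, 128/10281, -25289/23244, 292/897)
c = (0, -15/8, -2/11, 1)
Ac = (0, 0, -149/4598, 943/2336)
Σ b_i: 7/4·1 + 128/10281·1 + (-25289/23244)·1 + 292/897·1 = 1 ✓
b·c: 128/10281·(-15/8) + (-25289/23244)·(-2/11) + 292/897·1 = 1/2 ✓
b·c²: 128/10281·225/64 + (-25289/23244)·4/121 + 292/897·1 = 1/3 ✓
b·Ac: (-25289/23244)·(-149/4598) + 292/897·943/2336 = 1/6 ✓
b·c³: 128/10281·(-3375/512) + (-25289/23244)·(-8/1331) + 292/897·1 = 1/4 ✓
b·(c∘Ac): (-25289/23244)·149/25289 + 292/897·943/2336 = 1/8 ✓
b·Ac²: (-25289/23244)·2235/36784 + 292/897·8579/18688 = 1/12 ✓
b·A²c: 292/897·299/2336 = 1/24 ✓; 4 stages ⇒ order 4.

4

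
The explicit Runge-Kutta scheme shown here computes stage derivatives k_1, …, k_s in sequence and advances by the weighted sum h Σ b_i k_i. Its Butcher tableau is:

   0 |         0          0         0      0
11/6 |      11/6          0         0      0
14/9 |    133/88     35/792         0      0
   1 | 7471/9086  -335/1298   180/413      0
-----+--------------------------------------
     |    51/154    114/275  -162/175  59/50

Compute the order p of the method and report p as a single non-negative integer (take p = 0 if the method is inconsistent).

4

b = (51/154, 114/275, -162/175, 59/50)
c = (0, 11/6, 14/9, 1)
Ac = (0, 0, 35/432, 145/708)
Σ b_i: 51/154·1 + 114/275·1 + (-162/175)·1 + 59/50·1 = 1 ✓
b·c: 114/275·11/6 + (-162/175)·14/9 + 59/50·1 = 1/2 ✓
b·c²: 114/275·121/36 + (-162/175)·196/81 + 59/50·1 = 1/3 ✓
b·Ac: (-162/175)·35/432 + 59/50·145/708 = 1/6 ✓
b·c³: 114/275·1331/216 + (-162/175)·2744/729 + 59/50·1 = 1/4 ✓
b·(c∘Ac): (-162/175)·245/1944 + 59/50·145/708 = 1/8 ✓
b·Ac²: (-162/175)·385/2592 + 59/50·265/1416 = 1/12 ✓
b·A²c: 59/50·25/708 = 1/24 ✓; 4 stages ⇒ order 4.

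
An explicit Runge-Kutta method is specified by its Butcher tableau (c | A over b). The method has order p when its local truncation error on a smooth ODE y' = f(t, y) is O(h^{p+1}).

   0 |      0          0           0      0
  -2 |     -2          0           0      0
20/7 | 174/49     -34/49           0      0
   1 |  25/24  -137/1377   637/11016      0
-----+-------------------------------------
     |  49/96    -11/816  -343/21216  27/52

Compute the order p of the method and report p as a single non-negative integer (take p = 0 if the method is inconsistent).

4

b = (49/96, -11/816, -343/21216, 27/52)
c = (0, -2, 20/7, 1)
Ac = (0, 0, 68/49, 59/162)
Σ b_i: 49/96·1 + (-11/816)·1 + (-343/21216)·1 + 27/52·1 = 1 ✓
b·c: (-11/816)·(-2) + (-343/21216)·20/7 + 27/52·1 = 1/2 ✓
b·c²: (-11/816)·4 + (-343/21216)·400/49 + 27/52·1 = 1/3 ✓
b·Ac: (-343/21216)·68/49 + 27/52·59/162 = 1/6 ✓
b·c³: (-11/816)·(-8) + (-343/21216)·8000/343 + 27/52·1 = 1/4 ✓
b·(c∘Ac): (-343/21216)·1360/343 + 27/52·59/162 = 1/8 ✓
b·Ac²: (-343/21216)·(-136/49) + 27/52·2/27 = 1/12 ✓
b·A²c: 27/52·13/162 = 1/24 ✓; 4 stages ⇒ order 4.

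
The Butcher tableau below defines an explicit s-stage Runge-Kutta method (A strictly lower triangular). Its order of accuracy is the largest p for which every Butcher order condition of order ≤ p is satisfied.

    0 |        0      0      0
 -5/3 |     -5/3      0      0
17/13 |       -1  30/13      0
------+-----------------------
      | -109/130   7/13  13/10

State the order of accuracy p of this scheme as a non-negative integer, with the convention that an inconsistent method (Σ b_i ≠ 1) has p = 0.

1

b = (-109/130, 7/13, 13/10)
c = (0, -5/3, 17/13)
Ac = (0, 0, -50/13)
Σ b_i: (-109/130)·1 + 7/13·1 + 13/10·1 = 1 ✓
b·c: 7/13·(-5/3) + 13/10·17/13 = 313/390 ≠ 1/2 ⇒ order 1.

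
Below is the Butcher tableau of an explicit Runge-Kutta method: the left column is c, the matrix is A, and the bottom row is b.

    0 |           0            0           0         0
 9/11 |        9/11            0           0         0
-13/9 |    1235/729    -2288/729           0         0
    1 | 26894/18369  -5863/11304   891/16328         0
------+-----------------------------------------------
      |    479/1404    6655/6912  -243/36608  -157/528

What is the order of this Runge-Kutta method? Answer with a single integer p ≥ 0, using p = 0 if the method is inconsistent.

4

b = (479/1404, 6655/6912, -243/36608, -157/528)
c = (0, 9/11, -13/9, 1)
Ac = (0, 0, -208/81, -79/157)
Σ b_i: 479/1404·1 + 6655/6912·1 + (-243/36608)·1 + (-157/528)·1 = 1 ✓
b·c: 6655/6912·9/11 + (-243/36608)·(-13/9) + (-157/528)·1 = 1/2 ✓
b·c²: 6655/6912·81/121 + (-243/36608)·169/81 + (-157/528)·1 = 1/3 ✓
b·Ac: (-243/36608)·(-208/81) + (-157/528)·(-79/157) = 1/6 ✓
b·c³: 6655/6912·729/1331 + (-243/36608)·(-2197/729) + (-157/528)·1 = 1/4 ✓
b·(c∘Ac): (-243/36608)·2704/729 + (-157/528)·(-79/157) = 1/8 ✓
b·Ac²: (-243/36608)·(-208/99) + (-157/528)·(-403/1727) = 1/12 ✓
b·A²c: (-157/528)·(-22/157) = 1/24 ✓; 4 stages ⇒ order 4.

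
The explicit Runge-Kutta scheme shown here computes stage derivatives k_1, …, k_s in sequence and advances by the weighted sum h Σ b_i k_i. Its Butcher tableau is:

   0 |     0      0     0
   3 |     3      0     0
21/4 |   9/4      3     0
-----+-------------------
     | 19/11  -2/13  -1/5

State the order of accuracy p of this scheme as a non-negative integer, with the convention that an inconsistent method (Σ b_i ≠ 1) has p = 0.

0

b = (19/11, -2/13, -1/5)
c = (0, 3, 21/4)
Ac = (0, 0, 9)
Σ b_i: 19/11·1 + (-2/13)·1 + (-1/5)·1 = 982/715 ≠ 1 ⇒ order 0.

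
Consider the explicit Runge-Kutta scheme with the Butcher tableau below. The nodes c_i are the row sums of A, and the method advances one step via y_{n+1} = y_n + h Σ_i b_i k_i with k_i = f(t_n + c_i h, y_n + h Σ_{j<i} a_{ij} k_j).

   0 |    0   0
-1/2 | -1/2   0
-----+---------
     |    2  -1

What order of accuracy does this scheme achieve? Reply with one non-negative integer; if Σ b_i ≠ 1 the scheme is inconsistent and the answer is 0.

2

b = (2, -1)
c = (0, -1/2)
Σ b_i: 2·1 + (-1)·1 = 1 ✓
b·c: (-1)·(-1/2) = 1/2 ✓; 2 stages ⇒ order 2.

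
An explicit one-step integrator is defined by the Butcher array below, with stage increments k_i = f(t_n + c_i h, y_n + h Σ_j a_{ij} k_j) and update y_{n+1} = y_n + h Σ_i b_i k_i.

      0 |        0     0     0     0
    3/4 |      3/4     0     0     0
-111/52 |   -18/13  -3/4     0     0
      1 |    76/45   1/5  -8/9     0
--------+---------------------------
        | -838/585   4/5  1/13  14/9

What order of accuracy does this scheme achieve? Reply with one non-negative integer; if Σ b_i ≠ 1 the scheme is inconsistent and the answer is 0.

b = (-838/585, 4/5, 1/13, 14/9)
c = (0, 3/4, -111/52, 1)
Ac = (0, 0, -9/16, 1597/780)
Σ b_i: (-838/585)·1 + 4/5·1 + 1/13·1 + 14/9·1 = 1 ✓
b·c: 4/5·3/4 + 1/13·(-111/52) + 14/9·1 = 60577/30420 ≠ 1/2 ⇒ order 1.

1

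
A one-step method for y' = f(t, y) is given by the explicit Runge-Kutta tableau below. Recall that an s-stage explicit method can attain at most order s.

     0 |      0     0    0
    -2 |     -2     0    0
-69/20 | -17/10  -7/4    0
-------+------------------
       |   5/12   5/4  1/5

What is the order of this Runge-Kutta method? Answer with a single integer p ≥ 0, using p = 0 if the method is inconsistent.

0

b = (5/12, 5/4, 1/5)
c = (0, -2, -69/20)
Ac = (0, 0, 7/2)
Σ b_i: 5/12·1 + 5/4·1 + 1/5·1 = 28/15 ≠ 1 ⇒ order 0.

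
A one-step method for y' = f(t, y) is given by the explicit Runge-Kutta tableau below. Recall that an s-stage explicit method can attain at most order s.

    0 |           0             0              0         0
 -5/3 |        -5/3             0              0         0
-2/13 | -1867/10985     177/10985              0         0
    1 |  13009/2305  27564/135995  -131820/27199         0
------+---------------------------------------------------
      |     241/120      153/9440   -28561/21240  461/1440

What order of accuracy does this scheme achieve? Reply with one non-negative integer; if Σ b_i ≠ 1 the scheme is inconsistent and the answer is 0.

b = (241/120, 153/9440, -28561/21240, 461/1440)
c = (0, -5/3, -2/13, 1)
Ac = (0, 0, -59/2197, 188/461)
Σ b_i: 241/120·1 + 153/9440·1 + (-28561/21240)·1 + 461/1440·1 = 1 ✓
b·c: 153/9440·(-5/3) + (-28561/21240)·(-2/13) + 461/1440·1 = 1/2 ✓
b·c²: 153/9440·25/9 + (-28561/21240)·4/169 + 461/1440·1 = 1/3 ✓
b·Ac: (-28561/21240)·(-59/2197) + 461/1440·188/461 = 1/6 ✓
b·c³: 153/9440·(-125/27) + (-28561/21240)·(-8/2197) + 461/1440·1 = 1/4 ✓
b·(c∘Ac): (-28561/21240)·118/28561 + 461/1440·188/461 = 1/8 ✓
b·Ac²: (-28561/21240)·295/6591 + 461/1440·620/1383 = 1/12 ✓
b·A²c: 461/1440·60/461 = 1/24 ✓; 4 stages ⇒ order 4.

4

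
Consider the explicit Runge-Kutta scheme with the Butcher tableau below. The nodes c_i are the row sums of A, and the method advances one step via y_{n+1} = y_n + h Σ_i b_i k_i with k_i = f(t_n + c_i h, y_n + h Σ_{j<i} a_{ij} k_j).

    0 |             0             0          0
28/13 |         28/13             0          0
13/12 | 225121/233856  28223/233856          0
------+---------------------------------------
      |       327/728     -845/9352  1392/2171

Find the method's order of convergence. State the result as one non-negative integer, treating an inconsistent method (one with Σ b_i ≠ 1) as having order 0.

b = (327/728, -845/9352, 1392/2171)
c = (0, 28/13, 13/12)
Ac = (0, 0, 2171/8352)
Σ b_i: 327/728·1 + (-845/9352)·1 + 1392/2171·1 = 1 ✓
b·c: (-845/9352)·28/13 + 1392/2171·13/12 = 1/2 ✓
b·c²: (-845/9352)·784/169 + 1392/2171·169/144 = 1/3 ✓
b·Ac: 1392/2171·2171/8352 = 1/6 ✓; 3 stages ⇒ order 3.

3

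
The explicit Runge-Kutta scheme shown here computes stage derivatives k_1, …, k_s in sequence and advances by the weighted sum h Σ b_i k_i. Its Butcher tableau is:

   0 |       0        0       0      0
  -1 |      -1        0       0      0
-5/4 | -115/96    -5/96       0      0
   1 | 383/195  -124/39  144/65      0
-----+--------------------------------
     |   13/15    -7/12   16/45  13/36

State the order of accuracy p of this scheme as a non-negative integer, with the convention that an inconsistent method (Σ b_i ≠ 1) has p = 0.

b = (13/15, -7/12, 16/45, 13/36)
c = (0, -1, -5/4, 1)
Ac = (0, 0, 5/96, 16/39)
Σ b_i: 13/15·1 + (-7/12)·1 + 16/45·1 + 13/36·1 = 1 ✓
b·c: (-7/12)·(-1) + 16/45·(-5/4) + 13/36·1 = 1/2 ✓
b·c²: (-7/12)·1 + 16/45·25/16 + 13/36·1 = 1/3 ✓
b·Ac: 16/45·5/96 + 13/36·16/39 = 1/6 ✓
b·c³: (-7/12)·(-1) + 16/45·(-125/64) + 13/36·1 = 1/4 ✓
b·(c∘Ac): 16/45·(-25/384) + 13/36·16/39 = 1/8 ✓
b·Ac²: 16/45·(-5/96) + 13/36·11/39 = 1/12 ✓
b·A²c: 13/36·3/26 = 1/24 ✓; 4 stages ⇒ order 4.

4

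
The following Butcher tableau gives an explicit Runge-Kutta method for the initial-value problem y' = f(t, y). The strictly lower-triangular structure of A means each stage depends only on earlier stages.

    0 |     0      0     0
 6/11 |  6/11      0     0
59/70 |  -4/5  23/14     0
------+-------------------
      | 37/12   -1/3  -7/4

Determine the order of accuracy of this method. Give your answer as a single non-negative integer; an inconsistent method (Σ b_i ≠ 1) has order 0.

1

b = (37/12, -1/3, -7/4)
c = (0, 6/11, 59/70)
Ac = (0, 0, 69/77)
Σ b_i: 37/12·1 + (-1/3)·1 + (-7/4)·1 = 1 ✓
b·c: (-1/3)·6/11 + (-7/4)·59/70 = -729/440 ≠ 1/2 ⇒ order 1.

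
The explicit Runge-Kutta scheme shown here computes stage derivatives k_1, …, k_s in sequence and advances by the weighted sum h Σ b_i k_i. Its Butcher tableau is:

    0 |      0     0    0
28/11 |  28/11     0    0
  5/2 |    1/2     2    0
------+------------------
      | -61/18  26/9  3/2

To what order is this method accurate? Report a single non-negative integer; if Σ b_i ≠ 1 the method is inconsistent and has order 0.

b = (-61/18, 26/9, 3/2)
c = (0, 28/11, 5/2)
Ac = (0, 0, 56/11)
Σ b_i: (-61/18)·1 + 26/9·1 + 3/2·1 = 1 ✓
b·c: 26/9·28/11 + 3/2·5/2 = 4397/396 ≠ 1/2 ⇒ order 1.

1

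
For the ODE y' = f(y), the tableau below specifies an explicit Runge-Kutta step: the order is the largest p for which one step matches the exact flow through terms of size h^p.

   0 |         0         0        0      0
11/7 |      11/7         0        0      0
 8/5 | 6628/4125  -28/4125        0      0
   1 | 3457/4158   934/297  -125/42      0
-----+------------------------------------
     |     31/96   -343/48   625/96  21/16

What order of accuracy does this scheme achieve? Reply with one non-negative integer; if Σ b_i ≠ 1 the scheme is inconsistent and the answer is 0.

4

b = (31/96, -343/48, 625/96, 21/16)
c = (0, 11/7, 8/5, 1)
Ac = (0, 0, -4/375, 34/189)
Σ b_i: 31/96·1 + (-343/48)·1 + 625/96·1 + 21/16·1 = 1 ✓
b·c: (-343/48)·11/7 + 625/96·8/5 + 21/16·1 = 1/2 ✓
b·c²: (-343/48)·121/49 + 625/96·64/25 + 21/16·1 = 1/3 ✓
b·Ac: 625/96·(-4/375) + 21/16·34/189 = 1/6 ✓
b·c³: (-343/48)·1331/343 + 625/96·512/125 + 21/16·1 = 1/4 ✓
b·(c∘Ac): 625/96·(-32/1875) + 21/16·34/189 = 1/8 ✓
b·Ac²: 625/96·(-44/2625) + 21/16·194/1323 = 1/12 ✓
b·A²c: 21/16·2/63 = 1/24 ✓; 4 stages ⇒ order 4.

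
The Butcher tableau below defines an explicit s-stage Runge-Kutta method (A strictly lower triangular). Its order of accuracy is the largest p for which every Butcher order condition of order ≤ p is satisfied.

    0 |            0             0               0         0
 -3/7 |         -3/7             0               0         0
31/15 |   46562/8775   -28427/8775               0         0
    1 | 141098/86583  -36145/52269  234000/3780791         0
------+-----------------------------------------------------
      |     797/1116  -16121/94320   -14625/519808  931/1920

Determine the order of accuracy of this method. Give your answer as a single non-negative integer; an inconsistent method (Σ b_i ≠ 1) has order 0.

4

b = (797/1116, -16121/94320, -14625/519808, 931/1920)
c = (0, -3/7, 31/15, 1)
Ac = (0, 0, 4061/2925, 395/931)
Σ b_i: 797/1116·1 + (-16121/94320)·1 + (-14625/519808)·1 + 931/1920·1 = 1 ✓
b·c: (-16121/94320)·(-3/7) + (-14625/519808)·31/15 + 931/1920·1 = 1/2 ✓
b·c²: (-16121/94320)·9/49 + (-14625/519808)·961/225 + 931/1920·1 = 1/3 ✓
b·Ac: (-14625/519808)·4061/2925 + 931/1920·395/931 = 1/6 ✓
b·c³: (-16121/94320)·(-27/343) + (-14625/519808)·29791/3375 + 931/1920·1 = 1/4 ✓
b·(c∘Ac): (-14625/519808)·125891/43875 + 931/1920·395/931 = 1/8 ✓
b·Ac²: (-14625/519808)·(-4061/6825) + 931/1920·895/6517 = 1/12 ✓
b·A²c: 931/1920·80/931 = 1/24 ✓; 4 stages ⇒ order 4.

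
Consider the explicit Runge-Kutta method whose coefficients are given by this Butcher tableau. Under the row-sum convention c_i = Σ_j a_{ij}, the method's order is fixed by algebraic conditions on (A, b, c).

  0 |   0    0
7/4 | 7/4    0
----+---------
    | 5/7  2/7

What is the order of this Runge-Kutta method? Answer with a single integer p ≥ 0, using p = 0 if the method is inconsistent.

2

b = (5/7, 2/7)
c = (0, 7/4)
Σ b_i: 5/7·1 + 2/7·1 = 1 ✓
b·c: 2/7·7/4 = 1/2 ✓; 2 stages ⇒ order 2.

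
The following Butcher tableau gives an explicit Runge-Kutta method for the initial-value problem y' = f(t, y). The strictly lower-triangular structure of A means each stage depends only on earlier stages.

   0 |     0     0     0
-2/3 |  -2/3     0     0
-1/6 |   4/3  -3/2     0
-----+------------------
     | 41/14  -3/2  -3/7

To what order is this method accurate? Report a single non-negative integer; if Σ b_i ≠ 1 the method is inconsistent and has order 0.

b = (41/14, -3/2, -3/7)
c = (0, -2/3, -1/6)
Ac = (0, 0, 1)
Σ b_i: 41/14·1 + (-3/2)·1 + (-3/7)·1 = 1 ✓
b·c: (-3/2)·(-2/3) + (-3/7)·(-1/6) = 15/14 ≠ 1/2 ⇒ order 1.

1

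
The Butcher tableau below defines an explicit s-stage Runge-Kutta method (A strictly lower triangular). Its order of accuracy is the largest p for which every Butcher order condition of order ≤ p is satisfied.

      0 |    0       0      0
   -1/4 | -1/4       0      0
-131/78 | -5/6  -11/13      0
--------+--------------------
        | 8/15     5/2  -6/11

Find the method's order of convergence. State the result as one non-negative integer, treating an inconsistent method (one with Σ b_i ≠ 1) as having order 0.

0

b = (8/15, 5/2, -6/11)
c = (0, -1/4, -131/78)
Ac = (0, 0, 11/52)
Σ b_i: 8/15·1 + 5/2·1 + (-6/11)·1 = 821/330 ≠ 1 ⇒ order 0.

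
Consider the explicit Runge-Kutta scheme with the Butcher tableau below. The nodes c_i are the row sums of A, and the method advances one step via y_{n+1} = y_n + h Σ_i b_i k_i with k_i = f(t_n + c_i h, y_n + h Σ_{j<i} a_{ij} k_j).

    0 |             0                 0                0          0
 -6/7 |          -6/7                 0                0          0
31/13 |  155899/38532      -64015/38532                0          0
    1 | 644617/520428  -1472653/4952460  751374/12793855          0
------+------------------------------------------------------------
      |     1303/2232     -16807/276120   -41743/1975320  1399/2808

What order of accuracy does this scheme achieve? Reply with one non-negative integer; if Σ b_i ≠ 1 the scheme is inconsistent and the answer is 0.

4

b = (1303/2232, -16807/276120, -41743/1975320, 1399/2808)
c = (0, -6/7, 31/13, 1)
Ac = (0, 0, 9145/6422, 1105/2798)
Σ b_i: 1303/2232·1 + (-16807/276120)·1 + (-41743/1975320)·1 + 1399/2808·1 = 1 ✓
b·c: (-16807/276120)·(-6/7) + (-41743/1975320)·31/13 + 1399/2808·1 = 1/2 ✓
b·c²: (-16807/276120)·36/49 + (-41743/1975320)·961/169 + 1399/2808·1 = 1/3 ✓
b·Ac: (-41743/1975320)·9145/6422 + 1399/2808·1105/2798 = 1/6 ✓
b·c³: (-16807/276120)·(-216/343) + (-41743/1975320)·29791/2197 + 1399/2808·1 = 1/4 ✓
b·(c∘Ac): (-41743/1975320)·283495/83486 + 1399/2808·1105/2798 = 1/8 ✓
b·Ac²: (-41743/1975320)·(-27435/22477) + 1399/2808·1131/9793 = 1/12 ✓
b·A²c: 1399/2808·117/1399 = 1/24 ✓; 4 stages ⇒ order 4.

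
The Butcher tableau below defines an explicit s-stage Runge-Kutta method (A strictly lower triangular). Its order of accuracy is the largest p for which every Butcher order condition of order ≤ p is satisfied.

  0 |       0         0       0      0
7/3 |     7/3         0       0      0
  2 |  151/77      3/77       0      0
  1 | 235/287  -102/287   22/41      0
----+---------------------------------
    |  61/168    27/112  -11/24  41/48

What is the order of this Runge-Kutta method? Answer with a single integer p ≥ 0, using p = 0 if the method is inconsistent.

4

b = (61/168, 27/112, -11/24, 41/48)
c = (0, 7/3, 2, 1)
Ac = (0, 0, 1/11, 10/41)
Σ b_i: 61/168·1 + 27/112·1 + (-11/24)·1 + 41/48·1 = 1 ✓
b·c: 27/112·7/3 + (-11/24)·2 + 41/48·1 = 1/2 ✓
b·c²: 27/112·49/9 + (-11/24)·4 + 41/48·1 = 1/3 ✓
b·Ac: (-11/24)·1/11 + 41/48·10/41 = 1/6 ✓
b·c³: 27/112·343/27 + (-11/24)·8 + 41/48·1 = 1/4 ✓
b·(c∘Ac): (-11/24)·2/11 + 41/48·10/41 = 1/8 ✓
b·Ac²: (-11/24)·7/33 + 41/48·26/123 = 1/12 ✓
b·A²c: 41/48·2/41 = 1/24 ✓; 4 stages ⇒ order 4.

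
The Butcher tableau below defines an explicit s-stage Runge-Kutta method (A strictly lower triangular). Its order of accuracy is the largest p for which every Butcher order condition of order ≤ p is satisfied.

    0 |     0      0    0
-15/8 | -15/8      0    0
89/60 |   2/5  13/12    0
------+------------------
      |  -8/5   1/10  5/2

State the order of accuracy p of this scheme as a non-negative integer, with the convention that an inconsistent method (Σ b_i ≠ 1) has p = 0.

b = (-8/5, 1/10, 5/2)
c = (0, -15/8, 89/60)
Ac = (0, 0, -65/32)
Σ b_i: (-8/5)·1 + 1/10·1 + 5/2·1 = 1 ✓
b·c: 1/10·(-15/8) + 5/2·89/60 = 169/48 ≠ 1/2 ⇒ order 1.

1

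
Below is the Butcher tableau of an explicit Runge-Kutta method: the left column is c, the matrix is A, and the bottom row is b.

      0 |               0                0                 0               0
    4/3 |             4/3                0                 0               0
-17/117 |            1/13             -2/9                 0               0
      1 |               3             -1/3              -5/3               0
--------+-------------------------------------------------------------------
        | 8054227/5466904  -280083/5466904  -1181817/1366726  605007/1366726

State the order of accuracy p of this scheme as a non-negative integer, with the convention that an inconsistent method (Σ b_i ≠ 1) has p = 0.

b = (8054227/5466904, -280083/5466904, -1181817/1366726, 605007/1366726)
c = (0, 4/3, -17/117, 1)
Ac = (0, 0, -8/27, -71/351)
Σ b_i: 8054227/5466904·1 + (-280083/5466904)·1 + (-1181817/1366726)·1 + 605007/1366726·1 = 1 ✓
b·c: (-280083/5466904)·4/3 + (-1181817/1366726)·(-17/117) + 605007/1366726·1 = 1/2 ✓
b·c²: (-280083/5466904)·16/9 + (-1181817/1366726)·289/13689 + 605007/1366726·1 = 1/3 ✓
b·Ac: (-1181817/1366726)·(-8/27) + 605007/1366726·(-71/351) = 1/6 ✓
b·c³: (-280083/5466904)·64/27 + (-1181817/1366726)·(-4913/1601613) + 605007/1366726·1 = 77686330/239860413 ≠ 1/4 ⇒ order 3.
b·(c∘Ac): (-1181817/1366726)·136/3159 + 605007/1366726·(-71/351) = -1559335/12300534 ≠ 1/8
b·Ac²: (-1181817/1366726)·(-32/81) + 605007/1366726·(-25781/41067) = 30565073/479720826 ≠ 1/12
b·A²c: 605007/1366726·40/81 = 1344460/6150267 ≠ 1/24

3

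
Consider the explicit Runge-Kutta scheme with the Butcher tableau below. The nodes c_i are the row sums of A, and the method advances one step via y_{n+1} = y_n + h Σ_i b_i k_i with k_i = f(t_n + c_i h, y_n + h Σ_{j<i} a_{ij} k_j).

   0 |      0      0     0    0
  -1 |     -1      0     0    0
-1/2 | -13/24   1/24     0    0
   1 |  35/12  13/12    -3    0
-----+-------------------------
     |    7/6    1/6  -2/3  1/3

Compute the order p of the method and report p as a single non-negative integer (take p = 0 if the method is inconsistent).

4

b = (7/6, 1/6, -2/3, 1/3)
c = (0, -1, -1/2, 1)
Ac = (0, 0, -1/24, 5/12)
Σ b_i: 7/6·1 + 1/6·1 + (-2/3)·1 + 1/3·1 = 1 ✓
b·c: 1/6·(-1) + (-2/3)·(-1/2) + 1/3·1 = 1/2 ✓
b·c²: 1/6·1 + (-2/3)·1/4 + 1/3·1 = 1/3 ✓
b·Ac: (-2/3)·(-1/24) + 1/3·5/12 = 1/6 ✓
b·c³: 1/6·(-1) + (-2/3)·(-1/8) + 1/3·1 = 1/4 ✓
b·(c∘Ac): (-2/3)·1/48 + 1/3·5/12 = 1/8 ✓
b·Ac²: (-2/3)·1/24 + 1/3·1/3 = 1/12 ✓
b·A²c: 1/3·1/8 = 1/24 ✓; 4 stages ⇒ order 4.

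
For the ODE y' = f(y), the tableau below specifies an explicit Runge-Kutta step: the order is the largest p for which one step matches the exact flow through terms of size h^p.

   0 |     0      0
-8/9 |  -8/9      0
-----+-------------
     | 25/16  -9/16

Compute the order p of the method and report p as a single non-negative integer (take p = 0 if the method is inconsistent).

b = (25/16, -9/16)
c = (0, -8/9)
Σ b_i: 25/16·1 + (-9/16)·1 = 1 ✓
b·c: (-9/16)·(-8/9) = 1/2 ✓; 2 stages ⇒ order 2.

2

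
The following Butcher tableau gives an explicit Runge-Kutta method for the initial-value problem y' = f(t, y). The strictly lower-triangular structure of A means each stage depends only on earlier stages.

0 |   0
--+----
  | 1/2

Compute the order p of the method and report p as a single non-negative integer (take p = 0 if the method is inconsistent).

0

b = (1/2)
c = (0)
Σ b_i: 1/2·1 = 1/2 ≠ 1 ⇒ order 0.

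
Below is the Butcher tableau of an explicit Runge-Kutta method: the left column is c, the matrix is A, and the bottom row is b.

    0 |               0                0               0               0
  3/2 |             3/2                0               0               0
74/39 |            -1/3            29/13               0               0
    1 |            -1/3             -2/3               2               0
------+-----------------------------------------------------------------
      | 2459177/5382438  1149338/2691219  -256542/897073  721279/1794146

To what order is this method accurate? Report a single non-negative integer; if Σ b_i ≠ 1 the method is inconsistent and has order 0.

3

b = (2459177/5382438, 1149338/2691219, -256542/897073, 721279/1794146)
c = (0, 3/2, 74/39, 1)
Ac = (0, 0, 87/26, 109/39)
Σ b_i: 2459177/5382438·1 + 1149338/2691219·1 + (-256542/897073)·1 + 721279/1794146·1 = 1 ✓
b·c: 1149338/2691219·3/2 + (-256542/897073)·74/39 + 721279/1794146·1 = 1/2 ✓
b·c²: 1149338/2691219·9/4 + (-256542/897073)·5476/1521 + 721279/1794146·1 = 1/3 ✓
b·Ac: (-256542/897073)·87/26 + 721279/1794146·109/39 = 1/6 ✓
b·c³: 1149338/2691219·27/8 + (-256542/897073)·405224/59319 + 721279/1794146·1 = -46267633/419830164 ≠ 1/4 ⇒ order 3.
b·(c∘Ac): (-256542/897073)·1073/169 + 721279/1794146·109/39 = -3725237/5382438 ≠ 1/8
b·Ac²: (-256542/897073)·261/52 + 721279/1794146·17341/3042 = 359513545/419830164 ≠ 1/12
b·A²c: 721279/1794146·87/13 = 4827021/1794146 ≠ 1/24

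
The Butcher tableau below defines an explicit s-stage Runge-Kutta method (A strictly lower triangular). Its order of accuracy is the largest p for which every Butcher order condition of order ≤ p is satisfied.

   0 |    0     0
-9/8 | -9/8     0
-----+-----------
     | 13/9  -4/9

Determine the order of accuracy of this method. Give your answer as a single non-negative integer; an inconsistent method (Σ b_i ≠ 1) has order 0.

b = (13/9, -4/9)
c = (0, -9/8)
Σ b_i: 13/9·1 + (-4/9)·1 = 1 ✓
b·c: (-4/9)·(-9/8) = 1/2 ✓; 2 stages ⇒ order 2.

2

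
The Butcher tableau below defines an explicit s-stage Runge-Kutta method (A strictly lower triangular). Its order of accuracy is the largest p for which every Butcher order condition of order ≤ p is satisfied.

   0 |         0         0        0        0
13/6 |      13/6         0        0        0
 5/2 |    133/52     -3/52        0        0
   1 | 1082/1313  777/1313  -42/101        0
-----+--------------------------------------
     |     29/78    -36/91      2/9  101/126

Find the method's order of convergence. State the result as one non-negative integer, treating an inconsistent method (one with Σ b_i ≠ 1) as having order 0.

b = (29/78, -36/91, 2/9, 101/126)
c = (0, 13/6, 5/2, 1)
Ac = (0, 0, -1/8, 49/202)
Σ b_i: 29/78·1 + (-36/91)·1 + 2/9·1 + 101/126·1 = 1 ✓
b·c: (-36/91)·13/6 + 2/9·5/2 + 101/126·1 = 1/2 ✓
b·c²: (-36/91)·169/36 + 2/9·25/4 + 101/126·1 = 1/3 ✓
b·Ac: 2/9·(-1/8) + 101/126·49/202 = 1/6 ✓
b·c³: (-36/91)·2197/216 + 2/9·125/8 + 101/126·1 = 1/4 ✓
b·(c∘Ac): 2/9·(-5/16) + 101/126·49/202 = 1/8 ✓
b·Ac²: 2/9·(-13/48) + 101/126·217/1212 = 1/12 ✓
b·A²c: 101/126·21/404 = 1/24 ✓; 4 stages ⇒ order 4.

4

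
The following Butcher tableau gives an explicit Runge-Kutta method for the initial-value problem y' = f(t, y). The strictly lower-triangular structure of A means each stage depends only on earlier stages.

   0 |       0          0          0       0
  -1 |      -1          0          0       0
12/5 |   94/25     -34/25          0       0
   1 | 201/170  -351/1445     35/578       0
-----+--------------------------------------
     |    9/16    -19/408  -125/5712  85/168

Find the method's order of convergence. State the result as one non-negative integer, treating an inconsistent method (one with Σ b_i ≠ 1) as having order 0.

b = (9/16, -19/408, -125/5712, 85/168)
c = (0, -1, 12/5, 1)
Ac = (0, 0, 34/25, 33/85)
Σ b_i: 9/16·1 + (-19/408)·1 + (-125/5712)·1 + 85/168·1 = 1 ✓
b·c: (-19/408)·(-1) + (-125/5712)·12/5 + 85/168·1 = 1/2 ✓
b·c²: (-19/408)·1 + (-125/5712)·144/25 + 85/168·1 = 1/3 ✓
b·Ac: (-125/5712)·34/25 + 85/168·33/85 = 1/6 ✓
b·c³: (-19/408)·(-1) + (-125/5712)·1728/125 + 85/168·1 = 1/4 ✓
b·(c∘Ac): (-125/5712)·408/125 + 85/168·33/85 = 1/8 ✓
b·Ac²: (-125/5712)·(-34/25) + 85/168·9/85 = 1/12 ✓
b·A²c: 85/168·7/85 = 1/24 ✓; 4 stages ⇒ order 4.

4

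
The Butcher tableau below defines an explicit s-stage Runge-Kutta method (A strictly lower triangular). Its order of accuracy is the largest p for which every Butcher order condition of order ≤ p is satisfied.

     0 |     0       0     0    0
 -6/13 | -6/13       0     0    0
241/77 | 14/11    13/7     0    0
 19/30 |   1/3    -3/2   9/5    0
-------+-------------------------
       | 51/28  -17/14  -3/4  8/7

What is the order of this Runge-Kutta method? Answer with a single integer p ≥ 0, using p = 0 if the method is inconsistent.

b = (51/28, -17/14, -3/4, 8/7)
c = (0, -6/13, 241/77, 19/30)
Ac = (0, 0, -6/7, 31662/5005)
Σ b_i: 51/28·1 + (-17/14)·1 + (-3/4)·1 + 8/7·1 = 1 ✓
b·c: (-17/14)·(-6/13) + (-3/4)·241/77 + 8/7·19/30 = -63853/60060 ≠ 1/2 ⇒ order 1.

1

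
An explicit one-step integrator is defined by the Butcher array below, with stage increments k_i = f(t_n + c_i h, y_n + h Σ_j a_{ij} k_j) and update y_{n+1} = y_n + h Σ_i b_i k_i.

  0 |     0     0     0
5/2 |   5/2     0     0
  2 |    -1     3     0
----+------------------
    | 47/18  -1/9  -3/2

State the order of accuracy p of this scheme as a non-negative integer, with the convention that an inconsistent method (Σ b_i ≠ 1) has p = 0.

1

b = (47/18, -1/9, -3/2)
c = (0, 5/2, 2)
Ac = (0, 0, 15/2)
Σ b_i: 47/18·1 + (-1/9)·1 + (-3/2)·1 = 1 ✓
b·c: (-1/9)·5/2 + (-3/2)·2 = -59/18 ≠ 1/2 ⇒ order 1.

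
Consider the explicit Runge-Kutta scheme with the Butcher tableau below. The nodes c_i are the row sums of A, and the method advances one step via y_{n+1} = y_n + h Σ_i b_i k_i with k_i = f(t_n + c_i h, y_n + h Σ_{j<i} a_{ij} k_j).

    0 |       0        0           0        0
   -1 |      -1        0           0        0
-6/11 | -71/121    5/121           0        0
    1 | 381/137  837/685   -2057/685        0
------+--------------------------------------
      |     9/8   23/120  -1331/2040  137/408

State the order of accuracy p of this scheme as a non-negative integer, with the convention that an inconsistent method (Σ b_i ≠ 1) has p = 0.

b = (9/8, 23/120, -1331/2040, 137/408)
c = (0, -1, -6/11, 1)
Ac = (0, 0, -5/121, 57/137)
Σ b_i: 9/8·1 + 23/120·1 + (-1331/2040)·1 + 137/408·1 = 1 ✓
b·c: 23/120·(-1) + (-1331/2040)·(-6/11) + 137/408·1 = 1/2 ✓
b·c²: 23/120·1 + (-1331/2040)·36/121 + 137/408·1 = 1/3 ✓
b·Ac: (-1331/2040)·(-5/121) + 137/408·57/137 = 1/6 ✓
b·c³: 23/120·(-1) + (-1331/2040)·(-216/1331) + 137/408·1 = 1/4 ✓
b·(c∘Ac): (-1331/2040)·30/1331 + 137/408·57/137 = 1/8 ✓
b·Ac²: (-1331/2040)·5/121 + 137/408·45/137 = 1/12 ✓
b·A²c: 137/408·17/137 = 1/24 ✓; 4 stages ⇒ order 4.

4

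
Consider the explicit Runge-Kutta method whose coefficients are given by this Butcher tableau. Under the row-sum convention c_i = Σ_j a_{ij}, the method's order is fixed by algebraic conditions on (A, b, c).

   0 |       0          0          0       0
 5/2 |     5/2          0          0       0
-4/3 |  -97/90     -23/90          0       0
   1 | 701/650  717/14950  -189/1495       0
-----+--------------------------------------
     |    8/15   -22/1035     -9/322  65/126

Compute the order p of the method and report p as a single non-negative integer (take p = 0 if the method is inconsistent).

4

b = (8/15, -22/1035, -9/322, 65/126)
c = (0, 5/2, -4/3, 1)
Ac = (0, 0, -23/36, 15/52)
Σ b_i: 8/15·1 + (-22/1035)·1 + (-9/322)·1 + 65/126·1 = 1 ✓
b·c: (-22/1035)·5/2 + (-9/322)·(-4/3) + 65/126·1 = 1/2 ✓
b·c²: (-22/1035)·25/4 + (-9/322)·16/9 + 65/126·1 = 1/3 ✓
b·Ac: (-9/322)·(-23/36) + 65/126·15/52 = 1/6 ✓
b·c³: (-22/1035)·125/8 + (-9/322)·(-64/27) + 65/126·1 = 1/4 ✓
b·(c∘Ac): (-9/322)·23/27 + 65/126·15/52 = 1/8 ✓
b·Ac²: (-9/322)·(-115/72) + 65/126·3/40 = 1/12 ✓
b·A²c: 65/126·21/260 = 1/24 ✓; 4 stages ⇒ order 4.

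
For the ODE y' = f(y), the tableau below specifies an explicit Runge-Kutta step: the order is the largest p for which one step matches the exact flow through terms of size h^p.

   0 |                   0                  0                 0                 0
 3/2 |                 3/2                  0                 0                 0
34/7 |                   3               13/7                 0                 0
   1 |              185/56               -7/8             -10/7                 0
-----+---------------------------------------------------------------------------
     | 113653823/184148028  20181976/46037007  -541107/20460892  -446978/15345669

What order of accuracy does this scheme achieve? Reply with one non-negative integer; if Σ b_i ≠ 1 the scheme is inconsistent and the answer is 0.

b = (113653823/184148028, 20181976/46037007, -541107/20460892, -446978/15345669)
c = (0, 3/2, 34/7, 1)
Ac = (0, 0, 39/14, -6469/784)
Σ b_i: 113653823/184148028·1 + 20181976/46037007·1 + (-541107/20460892)·1 + (-446978/15345669)·1 = 1 ✓
b·c: 20181976/46037007·3/2 + (-541107/20460892)·34/7 + (-446978/15345669)·1 = 1/2 ✓
b·c²: 20181976/46037007·9/4 + (-541107/20460892)·1156/49 + (-446978/15345669)·1 = 1/3 ✓
b·Ac: (-541107/20460892)·39/14 + (-446978/15345669)·(-6469/784) = 1/6 ✓
b·c³: 20181976/46037007·27/8 + (-541107/20460892)·39304/343 + (-446978/15345669)·1 = -169721339/107419683 ≠ 1/4 ⇒ order 3.
b·(c∘Ac): (-541107/20460892)·663/49 + (-446978/15345669)·(-6469/784) = -14423945/122765352 ≠ 1/8
b·Ac²: (-541107/20460892)·117/28 + (-446978/15345669)·(-391529/10976) = 398958803/429678732 ≠ 1/12
b·A²c: (-446978/15345669)·(-195/49) = 592930/5115223 ≠ 1/24

3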